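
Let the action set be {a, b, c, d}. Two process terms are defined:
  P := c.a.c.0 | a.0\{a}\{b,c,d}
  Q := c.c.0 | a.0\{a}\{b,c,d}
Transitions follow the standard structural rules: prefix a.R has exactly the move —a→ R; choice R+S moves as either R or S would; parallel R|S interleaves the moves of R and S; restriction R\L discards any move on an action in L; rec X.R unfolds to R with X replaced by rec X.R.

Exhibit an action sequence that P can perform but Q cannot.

P's transition system — 8 states:
  m0 = c.a.c.0 | a.0\{a}\{b,c,d} :: -a-> m1, -c-> m2
  m1 = c.a.c.0 | 0\{a}\{b,c,d} :: -c-> m3
  m2 = a.c.0 | a.0\{a}\{b,c,d} :: -a-> m3, -a-> m4
  m3 = a.c.0 | 0\{a}\{b,c,d} :: -a-> m5
  m4 = c.0 | a.0\{a}\{b,c,d} :: -a-> m5, -c-> m6
  m5 = c.0 | 0\{a}\{b,c,d} :: -c-> m7
  m6 = 0 | a.0\{a}\{b,c,d} :: -a-> m7
  m7 = 0 | 0\{a}\{b,c,d} :: deadlocked
Q's transition system — 6 states:
  n0 = c.c.0 | a.0\{a}\{b,c,d} :: -a-> n1, -c-> n2
  n1 = c.c.0 | 0\{a}\{b,c,d} :: -c-> n3
  n2 = c.0 | a.0\{a}\{b,c,d} :: -a-> n3, -c-> n4
  n3 = c.0 | 0\{a}\{b,c,d} :: -c-> n5
  n4 = 0 | a.0\{a}\{b,c,d} :: -a-> n5
  n5 = 0 | 0\{a}\{b,c,d} :: deadlocked
Executing aca from P (initial set {m0}):
  step 1 (a): {m1}
  step 2 (c): {m3}
  step 3 (a): {m5}
  P completes σ.
Executing aca from Q (initial set {n0}):
  step 1 (a): {n1}
  step 2 (c): {n3}
  step 3 (a): ∅  — Q cannot continue

aca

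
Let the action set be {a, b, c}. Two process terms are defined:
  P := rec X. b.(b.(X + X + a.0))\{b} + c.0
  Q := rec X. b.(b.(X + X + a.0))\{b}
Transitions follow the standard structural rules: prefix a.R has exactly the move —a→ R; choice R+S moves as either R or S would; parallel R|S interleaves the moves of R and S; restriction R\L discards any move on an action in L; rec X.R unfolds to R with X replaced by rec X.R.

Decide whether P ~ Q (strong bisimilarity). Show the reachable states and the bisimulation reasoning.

NO

P's transition system — 3 states:
  u0 = rec X. b.(b.(X + X + a.0))\{b} + c.0 :: —b→ u1, —c→ u2
  u1 = (b.((rec X. b.(b.(X + X + a.0))\{b} + c.0) + (rec X. b.(b.(X + X + a.0))\{b} + c.0) + a.0))\{b} :: stopped
  u2 = 0 :: stopped
Q's transition system — 2 states:
  v0 = rec X. b.(b.(X + X + a.0))\{b} :: —b→ v1
  v1 = (b.((rec X. b.(b.(X + X + a.0))\{b}) + (rec X. b.(b.(X + X + a.0))\{b}) + a.0))\{b} :: stopped
Coarsest stable partition (strong bisimilarity classes):
  B0 = {u0}
  B1 = {u1, u2, v1}
  B2 = {v0}
u0 ∈ B0, v0 ∈ B2 → different blocks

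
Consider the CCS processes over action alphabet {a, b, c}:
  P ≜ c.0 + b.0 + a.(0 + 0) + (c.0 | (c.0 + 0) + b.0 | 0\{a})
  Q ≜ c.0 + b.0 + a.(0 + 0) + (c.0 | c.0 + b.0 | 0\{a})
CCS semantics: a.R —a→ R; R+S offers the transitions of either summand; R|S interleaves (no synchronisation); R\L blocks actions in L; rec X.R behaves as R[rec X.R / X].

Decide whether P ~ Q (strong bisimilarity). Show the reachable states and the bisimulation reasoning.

YES

P's transition system — 7 states:
  u0 = c.0 + b.0 + a.(0 + 0) + (c.0 | (c.0 + 0) + b.0 | 0\{a}) → =a=> u1, =b=> u2, =b=> u3, =c=> u2, =c=> u4, =c=> u5
  u1 = 0 + 0 → stopped
  u2 = 0 → stopped
  u3 = 0 | 0\{a} → stopped
  u4 = 0 | (c.0 + 0) → =c=> u6
  u5 = c.0 | 0 → =c=> u6
  u6 = 0 | 0 → stopped
Q's transition system — 7 states:
  v0 = c.0 + b.0 + a.(0 + 0) + (c.0 | c.0 + b.0 | 0\{a}) → =a=> v1, =b=> v2, =b=> v3, =c=> v2, =c=> v4, =c=> v5
  v1 = 0 + 0 → stopped
  v2 = 0 → stopped
  v3 = 0 | 0\{a} → stopped
  v4 = 0 | c.0 → =c=> v6
  v5 = c.0 | 0 → =c=> v6
  v6 = 0 | 0 → stopped
Partition-refinement fixed point:
  B0 = {u0, v0}
  B1 = {u1, u2, u3, u6, v1, v2, v3, v6}
  B2 = {u4, u5, v4, v5}
u0 ∈ B0, v0 ∈ B0 → same block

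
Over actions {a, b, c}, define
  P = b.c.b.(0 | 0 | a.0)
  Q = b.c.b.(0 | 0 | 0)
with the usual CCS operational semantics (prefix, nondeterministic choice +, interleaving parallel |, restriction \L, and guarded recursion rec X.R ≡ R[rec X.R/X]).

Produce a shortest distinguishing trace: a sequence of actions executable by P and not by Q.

Reachable graph of P (5 states):
  p0 = b.c.b.(0 | 0 | a.0) → -b-> p1
  p1 = c.b.(0 | 0 | a.0) → -c-> p2
  p2 = b.(0 | 0 | a.0) → -b-> p3
  p3 = 0 | 0 | a.0 → -a-> p4
  p4 = 0 | 0 | 0 → deadlocked
Reachable graph of Q (4 states):
  q0 = b.c.b.(0 | 0 | 0) → -b-> q1
  q1 = c.b.(0 | 0 | 0) → -c-> q2
  q2 = b.(0 | 0 | 0) → -b-> q3
  q3 = 0 | 0 | 0 → deadlocked
Run σ = ⟨bcba⟩ on P: start {p0}
  [1] b ⇒ {p1}
  [2] c ⇒ {p2}
  [3] b ⇒ {p3}
  [4] a ⇒ {p4}
  — P admits the full trace.
Run σ = ⟨bcba⟩ on Q: start {q0}
  [1] b ⇒ {q1}
  [2] c ⇒ {q2}
  [3] b ⇒ {q3}
  [4] a ⇒ ∅ (Q stuck)

bcba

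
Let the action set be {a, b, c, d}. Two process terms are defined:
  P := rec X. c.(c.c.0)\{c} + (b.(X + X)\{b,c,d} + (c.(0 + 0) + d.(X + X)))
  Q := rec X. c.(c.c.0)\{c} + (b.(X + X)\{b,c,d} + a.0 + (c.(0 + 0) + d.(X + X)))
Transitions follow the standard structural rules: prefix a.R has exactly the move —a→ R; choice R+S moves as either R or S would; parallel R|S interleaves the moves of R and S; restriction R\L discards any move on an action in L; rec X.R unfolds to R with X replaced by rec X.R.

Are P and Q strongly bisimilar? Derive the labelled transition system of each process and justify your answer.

P ≁ Q

Reachable graph of P (5 states):
  m0 = rec X. c.(c.c.0)\{c} + (b.(X + X)\{b,c,d} + (c.(0 + 0) + d.(X + X))) :: —b→ m1, —c→ m2, —c→ m3, —d→ m4
  m1 = ((rec X. c.(c.c.0)\{c} + (b.(X + X)\{b,c,d} + (c.(0 + 0) + d.(X + X)))) + (rec X. c.(c.c.0)\{c} + (b.(X + X)\{b,c,d} + (c.(0 + 0) + d.(X + X)))))\{b,c,d} :: (no moves)
  m2 = (c.c.0)\{c} :: (no moves)
  m3 = 0 + 0 :: (no moves)
  m4 = (rec X. c.(c.c.0)\{c} + (b.(X + X)\{b,c,d} + (c.(0 + 0) + d.(X + X)))) + (rec X. c.(c.c.0)\{c} + (b.(X + X)\{b,c,d} + (c.(0 + 0) + d.(X + X)))) :: —b→ m1, —c→ m2, —c→ m3, —d→ m4
Reachable graph of Q (7 states):
  n0 = rec X. c.(c.c.0)\{c} + (b.(X + X)\{b,c,d} + a.0 + (c.(0 + 0) + d.(X + X))) :: —a→ n1, —b→ n2, —c→ n3, —c→ n4, —d→ n5
  n1 = 0 :: (no moves)
  n2 = ((rec X. c.(c.c.0)\{c} + (b.(X + X)\{b,c,d} + a.0 + (c.(0 + 0) + d.(X + X)))) + (rec X. c.(c.c.0)\{c} + (b.(X + X)\{b,c,d} + a.0 + (c.(0 + 0) + d.(X + X)))))\{b,c,d} :: —a→ n6
  n3 = (c.c.0)\{c} :: (no moves)
  n4 = 0 + 0 :: (no moves)
  n5 = (rec X. c.(c.c.0)\{c} + (b.(X + X)\{b,c,d} + a.0 + (c.(0 + 0) + d.(X + X)))) + (rec X. c.(c.c.0)\{c} + (b.(X + X)\{b,c,d} + a.0 + (c.(0 + 0) + d.(X + X)))) :: —a→ n1, —b→ n2, —c→ n3, —c→ n4, —d→ n5
  n6 = 0\{b,c,d} :: (no moves)
Partition-refinement fixed point:
  B0 = {m0, m4}
  B1 = {m1, m2, m3, n1, n3, n4, n6}
  B2 = {n0, n5}
  B3 = {n2}
m0 ∈ B0, n0 ∈ B2 → different blocks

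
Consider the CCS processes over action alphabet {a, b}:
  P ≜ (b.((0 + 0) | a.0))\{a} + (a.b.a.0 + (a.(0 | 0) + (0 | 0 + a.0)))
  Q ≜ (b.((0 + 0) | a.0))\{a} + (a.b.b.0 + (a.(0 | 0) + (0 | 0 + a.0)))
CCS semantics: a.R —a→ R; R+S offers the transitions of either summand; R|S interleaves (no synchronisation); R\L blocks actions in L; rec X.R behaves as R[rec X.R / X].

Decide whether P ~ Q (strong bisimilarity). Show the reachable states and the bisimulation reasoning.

LTS(P): 6 reachable states
  u0 = (b.((0 + 0) | a.0))\{a} + (a.b.a.0 + (a.(0 | 0) + (0 | 0 + a.0))) ⊢ ··a··> u1, ··a··> u2, ··a··> u3, ··b··> u4
  u1 = 0 ⊢ stopped
  u2 = 0 | 0 ⊢ stopped
  u3 = b.a.0 ⊢ ··b··> u5
  u4 = ((0 + 0) | a.0)\{a} ⊢ stopped
  u5 = a.0 ⊢ ··a··> u1
LTS(Q): 6 reachable states
  v0 = (b.((0 + 0) | a.0))\{a} + (a.b.b.0 + (a.(0 | 0) + (0 | 0 + a.0))) ⊢ ··a··> v1, ··a··> v2, ··a··> v3, ··b··> v4
  v1 = 0 ⊢ stopped
  v2 = 0 | 0 ⊢ stopped
  v3 = b.b.0 ⊢ ··b··> v5
  v4 = ((0 + 0) | a.0)\{a} ⊢ stopped
  v5 = b.0 ⊢ ··b··> v1
Bisimilarity quotient blocks:
  B0 = {u0}
  B1 = {u1, u2, u4, v1, v2, v4}
  B2 = {u3}
  B3 = {u5}
  B4 = {v0}
  B5 = {v3}
  B6 = {v5}
u0 ∈ B0, v0 ∈ B4 → different blocks

NO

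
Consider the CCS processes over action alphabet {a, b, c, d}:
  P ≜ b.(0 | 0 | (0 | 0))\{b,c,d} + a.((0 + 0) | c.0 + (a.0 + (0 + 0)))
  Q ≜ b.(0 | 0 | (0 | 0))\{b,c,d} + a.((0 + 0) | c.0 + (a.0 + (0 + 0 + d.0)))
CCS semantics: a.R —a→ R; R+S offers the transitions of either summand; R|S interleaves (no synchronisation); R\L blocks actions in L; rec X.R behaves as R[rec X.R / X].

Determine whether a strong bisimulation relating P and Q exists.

P's transition system — 5 states:
  u0 = b.(0 | 0 | (0 | 0))\{b,c,d} + a.((0 + 0) | c.0 + (a.0 + (0 + 0))) ⊢ —a→ u1, —b→ u2
  u1 = (0 + 0) | c.0 + (a.0 + (0 + 0)) ⊢ —a→ u3, —c→ u4
  u2 = (0 | 0 | (0 | 0))\{b,c,d} ⊢ deadlocked
  u3 = 0 ⊢ deadlocked
  u4 = (0 + 0) | 0 ⊢ deadlocked
Q's transition system — 5 states:
  v0 = b.(0 | 0 | (0 | 0))\{b,c,d} + a.((0 + 0) | c.0 + (a.0 + (0 + 0 + d.0))) ⊢ —a→ v1, —b→ v2
  v1 = (0 + 0) | c.0 + (a.0 + (0 + 0 + d.0)) ⊢ —a→ v3, —c→ v4, —d→ v3
  v2 = (0 | 0 | (0 | 0))\{b,c,d} ⊢ deadlocked
  v3 = 0 ⊢ deadlocked
  v4 = (0 + 0) | 0 ⊢ deadlocked
Bisimilarity quotient blocks:
  B0 = {u0}
  B1 = {u1}
  B2 = {u2, u3, u4, v2, v3, v4}
  B3 = {v0}
  B4 = {v1}
u0 ∈ B0, v0 ∈ B3 → different blocks

NO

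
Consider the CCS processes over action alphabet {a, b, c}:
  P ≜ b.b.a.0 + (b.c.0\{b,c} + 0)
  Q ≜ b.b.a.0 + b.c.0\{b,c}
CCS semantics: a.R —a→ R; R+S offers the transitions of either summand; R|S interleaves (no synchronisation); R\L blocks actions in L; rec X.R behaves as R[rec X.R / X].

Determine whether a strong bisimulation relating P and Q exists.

LTS(P): 6 reachable states
  p0 = b.b.a.0 + (b.c.0\{b,c} + 0) → --b--▸ p1, --b--▸ p2
  p1 = b.a.0 → --b--▸ p3
  p2 = c.0\{b,c} → --c--▸ p4
  p3 = a.0 → --a--▸ p5
  p4 = 0\{b,c} → ·
  p5 = 0 → ·
LTS(Q): 6 reachable states
  q0 = b.b.a.0 + b.c.0\{b,c} → --b--▸ q1, --b--▸ q2
  q1 = b.a.0 → --b--▸ q3
  q2 = c.0\{b,c} → --c--▸ q4
  q3 = a.0 → --a--▸ q5
  q4 = 0\{b,c} → ·
  q5 = 0 → ·
Partition-refinement fixed point:
  B0 = {p0, q0}
  B1 = {p1, q1}
  B2 = {p3, q3}
  B3 = {p4, p5, q4, q5}
  B4 = {p2, q2}
p0 ∈ B0, q0 ∈ B0 → same block

P ~ Q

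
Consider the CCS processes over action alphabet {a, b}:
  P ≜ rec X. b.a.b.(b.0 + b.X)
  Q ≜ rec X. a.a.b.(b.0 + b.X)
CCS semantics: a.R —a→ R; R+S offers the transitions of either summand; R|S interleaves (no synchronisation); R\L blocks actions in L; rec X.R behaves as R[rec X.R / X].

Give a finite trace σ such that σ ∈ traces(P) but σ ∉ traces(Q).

b

P's transition system — 5 states:
  s0 = rec X. b.a.b.(b.0 + b.X) :: —b→ s1
  s1 = a.b.(b.0 + b.(rec X. b.a.b.(b.0 + b.X))) :: —a→ s2
  s2 = b.(b.0 + b.(rec X. b.a.b.(b.0 + b.X))) :: —b→ s3
  s3 = b.0 + b.(rec X. b.a.b.(b.0 + b.X)) :: —b→ s0, —b→ s4
  s4 = 0 :: ∅
Q's transition system — 5 states:
  t0 = rec X. a.a.b.(b.0 + b.X) :: —a→ t1
  t1 = a.b.(b.0 + b.(rec X. a.a.b.(b.0 + b.X))) :: —a→ t2
  t2 = b.(b.0 + b.(rec X. a.a.b.(b.0 + b.X))) :: —b→ t3
  t3 = b.0 + b.(rec X. a.a.b.(b.0 + b.X)) :: —b→ t0, —b→ t4
  t4 = 0 :: ∅
Run σ = ⟨b⟩ on P: start {s0}
  [1] b ⇒ {s1}
  — P admits the full trace.
Run σ = ⟨b⟩ on Q: start {t0}
  [1] b ⇒ ∅  — Q cannot continue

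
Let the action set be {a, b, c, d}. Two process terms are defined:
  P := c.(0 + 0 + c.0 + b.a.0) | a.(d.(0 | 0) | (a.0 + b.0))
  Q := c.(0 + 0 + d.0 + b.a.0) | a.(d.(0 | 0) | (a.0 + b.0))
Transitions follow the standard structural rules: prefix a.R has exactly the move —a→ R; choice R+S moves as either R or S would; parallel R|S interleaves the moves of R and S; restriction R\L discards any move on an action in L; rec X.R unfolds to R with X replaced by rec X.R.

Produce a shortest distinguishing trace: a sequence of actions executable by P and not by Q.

Reachable graph of P (20 states):
  s0 = c.(0 + 0 + c.0 + b.a.0) | a.(d.(0 | 0) | (a.0 + b.0)) has moves =a=> s1, =c=> s2
  s1 = c.(0 + 0 + c.0 + b.a.0) | (d.(0 | 0) | (a.0 + b.0)) has moves =a=> s3, =b=> s3, =c=> s4, =d=> s5
  s2 = (0 + 0 + c.0 + b.a.0) | a.(d.(0 | 0) | (a.0 + b.0)) has moves =a=> s4, =b=> s6, =c=> s7
  s3 = c.(0 + 0 + c.0 + b.a.0) | (d.(0 | 0) | 0) has moves =c=> s8, =d=> s9
  s4 = (0 + 0 + c.0 + b.a.0) | (d.(0 | 0) | (a.0 + b.0)) has moves =a=> s8, =b=> s10, =b=> s8, =c=> s11, =d=> s12
  s5 = c.(0 + 0 + c.0 + b.a.0) | (0 | 0 | (a.0 + b.0)) has moves =a=> s9, =b=> s9, =c=> s12
  s6 = a.0 | a.(d.(0 | 0) | (a.0 + b.0)) has moves =a=> s10, =a=> s7
  s7 = 0 | a.(d.(0 | 0) | (a.0 + b.0)) has moves =a=> s11
  s8 = (0 + 0 + c.0 + b.a.0) | (d.(0 | 0) | 0) has moves =b=> s13, =c=> s14, =d=> s15
  s9 = c.(0 + 0 + c.0 + b.a.0) | (0 | 0 | 0) has moves =c=> s15
  s10 = a.0 | (d.(0 | 0) | (a.0 + b.0)) has moves =a=> s11, =a=> s13, =b=> s13, =d=> s16
  s11 = 0 | (d.(0 | 0) | (a.0 + b.0)) has moves =a=> s14, =b=> s14, =d=> s17
  s12 = (0 + 0 + c.0 + b.a.0) | (0 | 0 | (a.0 + b.0)) has moves =a=> s15, =b=> s15, =b=> s16, =c=> s17
  s13 = a.0 | (d.(0 | 0) | 0) has moves =a=> s14, =d=> s18
  s14 = 0 | (d.(0 | 0) | 0) has moves =d=> s19
  s15 = (0 + 0 + c.0 + b.a.0) | (0 | 0 | 0) has moves =b=> s18, =c=> s19
  s16 = a.0 | (0 | 0 | (a.0 + b.0)) has moves =a=> s17, =a=> s18, =b=> s18
  s17 = 0 | (0 | 0 | (a.0 + b.0)) has moves =a=> s19, =b=> s19
  s18 = a.0 | (0 | 0 | 0) has moves =a=> s19
  s19 = 0 | (0 | 0 | 0) has moves ∅
Reachable graph of Q (20 states):
  t0 = c.(0 + 0 + d.0 + b.a.0) | a.(d.(0 | 0) | (a.0 + b.0)) has moves =a=> t1, =c=> t2
  t1 = c.(0 + 0 + d.0 + b.a.0) | (d.(0 | 0) | (a.0 + b.0)) has moves =a=> t3, =b=> t3, =c=> t4, =d=> t5
  t2 = (0 + 0 + d.0 + b.a.0) | a.(d.(0 | 0) | (a.0 + b.0)) has moves =a=> t4, =b=> t6, =d=> t7
  t3 = c.(0 + 0 + d.0 + b.a.0) | (d.(0 | 0) | 0) has moves =c=> t8, =d=> t9
  t4 = (0 + 0 + d.0 + b.a.0) | (d.(0 | 0) | (a.0 + b.0)) has moves =a=> t8, =b=> t10, =b=> t8, =d=> t11, =d=> t12
  t5 = c.(0 + 0 + d.0 + b.a.0) | (0 | 0 | (a.0 + b.0)) has moves =a=> t9, =b=> t9, =c=> t11
  t6 = a.0 | a.(d.(0 | 0) | (a.0 + b.0)) has moves =a=> t10, =a=> t7
  t7 = 0 | a.(d.(0 | 0) | (a.0 + b.0)) has moves =a=> t12
  t8 = (0 + 0 + d.0 + b.a.0) | (d.(0 | 0) | 0) has moves =b=> t13, =d=> t14, =d=> t15
  t9 = c.(0 + 0 + d.0 + b.a.0) | (0 | 0 | 0) has moves =c=> t14
  t10 = a.0 | (d.(0 | 0) | (a.0 + b.0)) has moves =a=> t12, =a=> t13, =b=> t13, =d=> t16
  t11 = (0 + 0 + d.0 + b.a.0) | (0 | 0 | (a.0 + b.0)) has moves =a=> t14, =b=> t14, =b=> t16, =d=> t17
  t12 = 0 | (d.(0 | 0) | (a.0 + b.0)) has moves =a=> t15, =b=> t15, =d=> t17
  t13 = a.0 | (d.(0 | 0) | 0) has moves =a=> t15, =d=> t18
  t14 = (0 + 0 + d.0 + b.a.0) | (0 | 0 | 0) has moves =b=> t18, =d=> t19
  t15 = 0 | (d.(0 | 0) | 0) has moves =d=> t19
  t16 = a.0 | (0 | 0 | (a.0 + b.0)) has moves =a=> t17, =a=> t18, =b=> t18
  t17 = 0 | (0 | 0 | (a.0 + b.0)) has moves =a=> t19, =b=> t19
  t18 = a.0 | (0 | 0 | 0) has moves =a=> t19
  t19 = 0 | (0 | 0 | 0) has moves ∅
Trace ⟨cc⟩ through P, begin at {s0}:
  [1] c ⇒ {s2}
  [2] c ⇒ {s7}
  ✓ P
Trace ⟨cc⟩ through Q, begin at {t0}:
  [1] c ⇒ {t2}
  [2] c ⇒ no successor for Q

cc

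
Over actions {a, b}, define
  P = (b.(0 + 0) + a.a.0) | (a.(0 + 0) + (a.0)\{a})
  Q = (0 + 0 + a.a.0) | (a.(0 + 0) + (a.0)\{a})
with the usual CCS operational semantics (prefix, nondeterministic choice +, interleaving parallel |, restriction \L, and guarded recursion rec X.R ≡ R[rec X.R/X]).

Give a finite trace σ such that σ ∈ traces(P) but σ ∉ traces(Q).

P's transition system — 8 states:
  u0 = (b.(0 + 0) + a.a.0) | (a.(0 + 0) + (a.0)\{a}) has moves --a--▸ u1, --a--▸ u2, --b--▸ u3
  u1 = (b.(0 + 0) + a.a.0) | (0 + 0) has moves --a--▸ u4, --b--▸ u5
  u2 = a.0 | (a.(0 + 0) + (a.0)\{a}) has moves --a--▸ u4, --a--▸ u6
  u3 = (0 + 0) | (a.(0 + 0) + (a.0)\{a}) has moves --a--▸ u5
  u4 = a.0 | (0 + 0) has moves --a--▸ u7
  u5 = (0 + 0) | (0 + 0) has moves deadlocked
  u6 = 0 | (a.(0 + 0) + (a.0)\{a}) has moves --a--▸ u7
  u7 = 0 | (0 + 0) has moves deadlocked
Q's transition system — 6 states:
  v0 = (0 + 0 + a.a.0) | (a.(0 + 0) + (a.0)\{a}) has moves --a--▸ v1, --a--▸ v2
  v1 = (0 + 0 + a.a.0) | (0 + 0) has moves --a--▸ v3
  v2 = a.0 | (a.(0 + 0) + (a.0)\{a}) has moves --a--▸ v3, --a--▸ v4
  v3 = a.0 | (0 + 0) has moves --a--▸ v5
  v4 = 0 | (a.(0 + 0) + (a.0)\{a}) has moves --a--▸ v5
  v5 = 0 | (0 + 0) has moves deadlocked
Executing b from P (initial set {u0}):
  after b @ step 1: {u3}
  ✓ P
Executing b from Q (initial set {v0}):
  after b @ step 1: ∅ (Q stuck)

b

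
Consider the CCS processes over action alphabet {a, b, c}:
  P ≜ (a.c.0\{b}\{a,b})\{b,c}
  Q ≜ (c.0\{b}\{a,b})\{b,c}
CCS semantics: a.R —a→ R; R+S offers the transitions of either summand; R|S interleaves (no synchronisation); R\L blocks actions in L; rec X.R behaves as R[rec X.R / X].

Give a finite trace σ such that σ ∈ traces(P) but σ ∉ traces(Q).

Reachable graph of P (2 states):
  p0 = (a.c.0\{b}\{a,b})\{b,c} | —a→ p1
  p1 = (c.0\{b}\{a,b})\{b,c} | (no moves)
Reachable graph of Q (1 states):
  q0 = (c.0\{b}\{a,b})\{b,c} | (no moves)
Trace ⟨a⟩ through P, begin at {p0}:
  after a @ step 1: {p1}
  P completes σ.
Trace ⟨a⟩ through Q, begin at {q0}:
  after a @ step 1: no successor for Q

a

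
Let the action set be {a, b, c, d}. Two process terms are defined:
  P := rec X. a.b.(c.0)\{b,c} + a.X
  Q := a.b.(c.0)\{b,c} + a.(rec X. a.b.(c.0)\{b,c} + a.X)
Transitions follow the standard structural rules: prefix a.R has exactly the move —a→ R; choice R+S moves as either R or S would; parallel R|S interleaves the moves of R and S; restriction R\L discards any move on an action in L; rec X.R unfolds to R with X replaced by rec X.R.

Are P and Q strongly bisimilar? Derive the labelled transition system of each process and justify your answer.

LTS(P): 3 reachable states
  p0 = rec X. a.b.(c.0)\{b,c} + a.X ⊢ -a-> p0, -a-> p1
  p1 = b.(c.0)\{b,c} ⊢ -b-> p2
  p2 = (c.0)\{b,c} ⊢ ∅
LTS(Q): 4 reachable states
  q0 = a.b.(c.0)\{b,c} + a.(rec X. a.b.(c.0)\{b,c} + a.X) ⊢ -a-> q1, -a-> q2
  q1 = b.(c.0)\{b,c} ⊢ -b-> q3
  q2 = rec X. a.b.(c.0)\{b,c} + a.X ⊢ -a-> q1, -a-> q2
  q3 = (c.0)\{b,c} ⊢ ∅
Coarsest stable partition (strong bisimilarity classes):
  B0 = {p0, q0, q2}
  B1 = {p1, q1}
  B2 = {p2, q3}
p0 ∈ B0, q0 ∈ B0 → same block

bisimilar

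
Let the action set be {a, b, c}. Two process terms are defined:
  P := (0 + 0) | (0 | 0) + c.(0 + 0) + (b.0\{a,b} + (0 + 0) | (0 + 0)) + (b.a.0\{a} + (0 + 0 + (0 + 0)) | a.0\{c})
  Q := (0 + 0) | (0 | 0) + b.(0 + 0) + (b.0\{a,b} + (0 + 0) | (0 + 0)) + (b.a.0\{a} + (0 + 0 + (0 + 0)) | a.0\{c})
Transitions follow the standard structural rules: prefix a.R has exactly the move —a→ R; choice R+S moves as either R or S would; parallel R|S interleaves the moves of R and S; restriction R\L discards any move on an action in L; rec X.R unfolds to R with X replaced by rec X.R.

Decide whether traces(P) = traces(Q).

LTS(P): 6 reachable states
  p0 = (0 + 0) | (0 | 0) + c.(0 + 0) + (b.0\{a,b} + (0 + 0) | (0 + 0)) + (b.a.0\{a} + (0 + 0 + (0 + 0)) | a.0\{c}) | --a--▸ p1, --b--▸ p2, --b--▸ p3, --c--▸ p4
  p1 = (0 + 0 + (0 + 0)) | 0\{c} | ∅
  p2 = 0\{a,b} | ∅
  p3 = a.0\{a} | --a--▸ p5
  p4 = 0 + 0 | ∅
  p5 = 0\{a} | ∅
LTS(Q): 6 reachable states
  q0 = (0 + 0) | (0 | 0) + b.(0 + 0) + (b.0\{a,b} + (0 + 0) | (0 + 0)) + (b.a.0\{a} + (0 + 0 + (0 + 0)) | a.0\{c}) | --a--▸ q1, --b--▸ q2, --b--▸ q3, --b--▸ q4
  q1 = (0 + 0 + (0 + 0)) | 0\{c} | ∅
  q2 = 0 + 0 | ∅
  q3 = 0\{a,b} | ∅
  q4 = a.0\{a} | --a--▸ q5
  q5 = 0\{a} | ∅
Run σ = ⟨c⟩ on P: start {p0}
  after c @ step 1: {p4}
  ✓ P
Run σ = ⟨c⟩ on Q: start {q0}
  after c @ step 1: ∅  — Q cannot continue

NO — witness ⟨c⟩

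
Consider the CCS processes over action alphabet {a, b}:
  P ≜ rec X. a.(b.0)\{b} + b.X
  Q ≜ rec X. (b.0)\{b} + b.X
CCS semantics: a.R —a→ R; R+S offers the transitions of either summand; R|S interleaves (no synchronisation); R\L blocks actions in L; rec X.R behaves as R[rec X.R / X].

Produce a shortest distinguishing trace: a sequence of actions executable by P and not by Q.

a

LTS(P): 2 reachable states
  s0 = rec X. a.(b.0)\{b} + b.X ⊢ —a→ s1, —b→ s0
  s1 = (b.0)\{b} ⊢ stopped
LTS(Q): 1 reachable states
  t0 = rec X. (b.0)\{b} + b.X ⊢ —b→ t0
Executing a from P (initial set {s0}):
  [1] a ⇒ {s1}
  ✓ P
Executing a from Q (initial set {t0}):
  [1] a ⇒ ∅ (Q stuck)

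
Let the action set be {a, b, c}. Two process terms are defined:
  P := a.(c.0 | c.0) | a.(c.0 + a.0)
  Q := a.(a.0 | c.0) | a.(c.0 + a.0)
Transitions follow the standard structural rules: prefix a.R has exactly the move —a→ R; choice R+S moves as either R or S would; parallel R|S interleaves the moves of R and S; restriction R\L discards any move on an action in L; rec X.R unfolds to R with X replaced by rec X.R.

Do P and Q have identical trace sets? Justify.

NO — witness ⟨acc⟩

P's transition system — 15 states:
  u0 = a.(c.0 | c.0) | a.(c.0 + a.0) has moves --a--▸ u1, --a--▸ u2
  u1 = a.(c.0 | c.0) | (c.0 + a.0) has moves --a--▸ u3, --a--▸ u4, --c--▸ u3
  u2 = c.0 | c.0 | a.(c.0 + a.0) has moves --a--▸ u4, --c--▸ u5, --c--▸ u6
  u3 = a.(c.0 | c.0) | 0 has moves --a--▸ u7
  u4 = c.0 | c.0 | (c.0 + a.0) has moves --a--▸ u7, --c--▸ u7, --c--▸ u8, --c--▸ u9
  u5 = 0 | c.0 | a.(c.0 + a.0) has moves --a--▸ u8, --c--▸ u10
  u6 = c.0 | 0 | a.(c.0 + a.0) has moves --a--▸ u9, --c--▸ u10
  u7 = c.0 | c.0 | 0 has moves --c--▸ u11, --c--▸ u12
  u8 = 0 | c.0 | (c.0 + a.0) has moves --a--▸ u11, --c--▸ u11, --c--▸ u13
  u9 = c.0 | 0 | (c.0 + a.0) has moves --a--▸ u12, --c--▸ u12, --c--▸ u13
  u10 = 0 | 0 | a.(c.0 + a.0) has moves --a--▸ u13
  u11 = 0 | c.0 | 0 has moves --c--▸ u14
  u12 = c.0 | 0 | 0 has moves --c--▸ u14
  u13 = 0 | 0 | (c.0 + a.0) has moves --a--▸ u14, --c--▸ u14
  u14 = 0 | 0 | 0 has moves stopped
Q's transition system — 15 states:
  v0 = a.(a.0 | c.0) | a.(c.0 + a.0) has moves --a--▸ v1, --a--▸ v2
  v1 = a.(a.0 | c.0) | (c.0 + a.0) has moves --a--▸ v3, --a--▸ v4, --c--▸ v3
  v2 = a.0 | c.0 | a.(c.0 + a.0) has moves --a--▸ v4, --a--▸ v5, --c--▸ v6
  v3 = a.(a.0 | c.0) | 0 has moves --a--▸ v7
  v4 = a.0 | c.0 | (c.0 + a.0) has moves --a--▸ v7, --a--▸ v8, --c--▸ v7, --c--▸ v9
  v5 = 0 | c.0 | a.(c.0 + a.0) has moves --a--▸ v8, --c--▸ v10
  v6 = a.0 | 0 | a.(c.0 + a.0) has moves --a--▸ v10, --a--▸ v9
  v7 = a.0 | c.0 | 0 has moves --a--▸ v11, --c--▸ v12
  v8 = 0 | c.0 | (c.0 + a.0) has moves --a--▸ v11, --c--▸ v11, --c--▸ v13
  v9 = a.0 | 0 | (c.0 + a.0) has moves --a--▸ v12, --a--▸ v13, --c--▸ v12
  v10 = 0 | 0 | a.(c.0 + a.0) has moves --a--▸ v13
  v11 = 0 | c.0 | 0 has moves --c--▸ v14
  v12 = a.0 | 0 | 0 has moves --a--▸ v14
  v13 = 0 | 0 | (c.0 + a.0) has moves --a--▸ v14, --c--▸ v14
  v14 = 0 | 0 | 0 has moves stopped
Run σ = ⟨acc⟩ on P: start {u0}
  after a @ step 1: {u1, u2}
  after c @ step 2: {u3, u5, u6}
  after c @ step 3: {u10}
  ✓ P
Run σ = ⟨acc⟩ on Q: start {v0}
  after a @ step 1: {v1, v2}
  after c @ step 2: {v3, v6}
  after c @ step 3: no successor for Q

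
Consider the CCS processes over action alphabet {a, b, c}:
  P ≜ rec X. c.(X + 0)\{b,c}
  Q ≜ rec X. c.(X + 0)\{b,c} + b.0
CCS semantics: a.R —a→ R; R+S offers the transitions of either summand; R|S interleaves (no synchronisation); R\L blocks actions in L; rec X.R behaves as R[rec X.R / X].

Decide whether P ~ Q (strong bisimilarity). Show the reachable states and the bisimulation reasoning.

P's transition system — 2 states:
  p0 = rec X. c.(X + 0)\{b,c} | -c-> p1
  p1 = ((rec X. c.(X + 0)\{b,c}) + 0)\{b,c} | ∅
Q's transition system — 3 states:
  q0 = rec X. c.(X + 0)\{b,c} + b.0 | -b-> q1, -c-> q2
  q1 = 0 | ∅
  q2 = ((rec X. c.(X + 0)\{b,c} + b.0) + 0)\{b,c} | ∅
Coarsest stable partition (strong bisimilarity classes):
  B0 = {p0}
  B1 = {p1, q1, q2}
  B2 = {q0}
p0 ∈ B0, q0 ∈ B2 → different blocks

NO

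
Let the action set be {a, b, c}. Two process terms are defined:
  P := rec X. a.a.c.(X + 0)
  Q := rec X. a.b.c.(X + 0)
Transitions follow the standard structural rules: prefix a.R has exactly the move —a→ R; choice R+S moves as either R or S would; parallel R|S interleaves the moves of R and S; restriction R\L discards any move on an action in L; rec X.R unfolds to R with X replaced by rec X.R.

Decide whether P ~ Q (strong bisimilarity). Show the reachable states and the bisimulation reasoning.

Reachable graph of P (4 states):
  m0 = rec X. a.a.c.(X + 0) has moves -a-> m1
  m1 = a.c.((rec X. a.a.c.(X + 0)) + 0) has moves -a-> m2
  m2 = c.((rec X. a.a.c.(X + 0)) + 0) has moves -c-> m3
  m3 = (rec X. a.a.c.(X + 0)) + 0 has moves -a-> m1
Reachable graph of Q (4 states):
  n0 = rec X. a.b.c.(X + 0) has moves -a-> n1
  n1 = b.c.((rec X. a.b.c.(X + 0)) + 0) has moves -b-> n2
  n2 = c.((rec X. a.b.c.(X + 0)) + 0) has moves -c-> n3
  n3 = (rec X. a.b.c.(X + 0)) + 0 has moves -a-> n1
Partition-refinement fixed point:
  B0 = {m0, m3}
  B1 = {m1}
  B2 = {m2}
  B3 = {n0, n3}
  B4 = {n1}
  B5 = {n2}
m0 ∈ B0, n0 ∈ B3 → different blocks

not bisimilar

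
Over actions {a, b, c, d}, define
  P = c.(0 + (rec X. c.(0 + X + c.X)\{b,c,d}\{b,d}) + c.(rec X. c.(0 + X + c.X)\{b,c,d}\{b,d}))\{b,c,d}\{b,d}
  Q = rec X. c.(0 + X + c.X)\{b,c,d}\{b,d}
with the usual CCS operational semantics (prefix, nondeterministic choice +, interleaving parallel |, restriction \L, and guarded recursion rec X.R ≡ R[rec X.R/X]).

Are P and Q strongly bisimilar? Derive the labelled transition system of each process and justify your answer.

P's transition system — 2 states:
  s0 = c.(0 + (rec X. c.(0 + X + c.X)\{b,c,d}\{b,d}) + c.(rec X. c.(0 + X + c.X)\{b,c,d}\{b,d}))\{b,c,d}\{b,d} :: -c-> s1
  s1 = (0 + (rec X. c.(0 + X + c.X)\{b,c,d}\{b,d}) + c.(rec X. c.(0 + X + c.X)\{b,c,d}\{b,d}))\{b,c,d}\{b,d} :: (no moves)
Q's transition system — 2 states:
  t0 = rec X. c.(0 + X + c.X)\{b,c,d}\{b,d} :: -c-> t1
  t1 = (0 + (rec X. c.(0 + X + c.X)\{b,c,d}\{b,d}) + c.(rec X. c.(0 + X + c.X)\{b,c,d}\{b,d}))\{b,c,d}\{b,d} :: (no moves)
Bisimilarity quotient blocks:
  B0 = {s0, t0}
  B1 = {s1, t1}
s0 ∈ B0, t0 ∈ B0 → same block

YES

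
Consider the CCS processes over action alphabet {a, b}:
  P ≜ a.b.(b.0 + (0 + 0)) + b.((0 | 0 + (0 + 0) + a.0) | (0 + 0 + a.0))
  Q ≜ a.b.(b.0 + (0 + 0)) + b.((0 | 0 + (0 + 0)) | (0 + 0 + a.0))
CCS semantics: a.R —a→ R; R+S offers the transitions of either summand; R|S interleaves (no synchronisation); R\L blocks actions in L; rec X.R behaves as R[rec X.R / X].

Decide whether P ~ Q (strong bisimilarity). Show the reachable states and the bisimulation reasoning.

NO

LTS(P): 8 reachable states
  m0 = a.b.(b.0 + (0 + 0)) + b.((0 | 0 + (0 + 0) + a.0) | (0 + 0 + a.0)) has moves --a--▸ m1, --b--▸ m2
  m1 = b.(b.0 + (0 + 0)) has moves --b--▸ m3
  m2 = (0 | 0 + (0 + 0) + a.0) | (0 + 0 + a.0) has moves --a--▸ m4, --a--▸ m5
  m3 = b.0 + (0 + 0) has moves --b--▸ m6
  m4 = (0 | 0 + (0 + 0) + a.0) | 0 has moves --a--▸ m7
  m5 = 0 | (0 + 0 + a.0) has moves --a--▸ m7
  m6 = 0 has moves ·
  m7 = 0 | 0 has moves ·
LTS(Q): 6 reachable states
  n0 = a.b.(b.0 + (0 + 0)) + b.((0 | 0 + (0 + 0)) | (0 + 0 + a.0)) has moves --a--▸ n1, --b--▸ n2
  n1 = b.(b.0 + (0 + 0)) has moves --b--▸ n3
  n2 = (0 | 0 + (0 + 0)) | (0 + 0 + a.0) has moves --a--▸ n4
  n3 = b.0 + (0 + 0) has moves --b--▸ n5
  n4 = (0 | 0 + (0 + 0)) | 0 has moves ·
  n5 = 0 has moves ·
Bisimilarity quotient blocks:
  B0 = {m0}
  B1 = {m1, n1}
  B2 = {m3, n3}
  B3 = {m6, m7, n4, n5}
  B4 = {m2}
  B5 = {m4, m5, n2}
  B6 = {n0}
m0 ∈ B0, n0 ∈ B6 → different blocks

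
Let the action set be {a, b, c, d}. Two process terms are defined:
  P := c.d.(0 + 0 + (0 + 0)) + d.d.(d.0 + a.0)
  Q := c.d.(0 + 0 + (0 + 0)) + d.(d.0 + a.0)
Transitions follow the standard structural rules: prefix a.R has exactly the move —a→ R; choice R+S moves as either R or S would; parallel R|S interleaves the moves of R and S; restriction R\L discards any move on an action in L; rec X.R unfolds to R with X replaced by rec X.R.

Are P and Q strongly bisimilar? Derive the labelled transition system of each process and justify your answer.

LTS(P): 6 reachable states
  s0 = c.d.(0 + 0 + (0 + 0)) + d.d.(d.0 + a.0) :: -c-> s1, -d-> s2
  s1 = d.(0 + 0 + (0 + 0)) :: -d-> s3
  s2 = d.(d.0 + a.0) :: -d-> s4
  s3 = 0 + 0 + (0 + 0) :: deadlocked
  s4 = d.0 + a.0 :: -a-> s5, -d-> s5
  s5 = 0 :: deadlocked
LTS(Q): 5 reachable states
  t0 = c.d.(0 + 0 + (0 + 0)) + d.(d.0 + a.0) :: -c-> t1, -d-> t2
  t1 = d.(0 + 0 + (0 + 0)) :: -d-> t3
  t2 = d.0 + a.0 :: -a-> t4, -d-> t4
  t3 = 0 + 0 + (0 + 0) :: deadlocked
  t4 = 0 :: deadlocked
Partition-refinement fixed point:
  B0 = {s0}
  B1 = {s1, t1}
  B2 = {s3, s5, t3, t4}
  B3 = {s2}
  B4 = {s4, t2}
  B5 = {t0}
s0 ∈ B0, t0 ∈ B5 → different blocks

not bisimilar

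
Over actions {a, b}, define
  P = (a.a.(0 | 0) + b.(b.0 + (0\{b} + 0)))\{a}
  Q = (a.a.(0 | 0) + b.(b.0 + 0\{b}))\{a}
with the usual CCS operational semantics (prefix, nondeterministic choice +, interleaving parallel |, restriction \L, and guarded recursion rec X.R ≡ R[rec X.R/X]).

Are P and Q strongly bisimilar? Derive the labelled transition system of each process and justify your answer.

Reachable graph of P (3 states):
  p0 = (a.a.(0 | 0) + b.(b.0 + (0\{b} + 0)))\{a} :: —b→ p1
  p1 = (b.0 + (0\{b} + 0))\{a} :: —b→ p2
  p2 = 0\{a} :: stopped
Reachable graph of Q (3 states):
  q0 = (a.a.(0 | 0) + b.(b.0 + 0\{b}))\{a} :: —b→ q1
  q1 = (b.0 + 0\{b})\{a} :: —b→ q2
  q2 = 0\{a} :: stopped
Bisimilarity quotient blocks:
  B0 = {p0, q0}
  B1 = {p1, q1}
  B2 = {p2, q2}
p0 ∈ B0, q0 ∈ B0 → same block

bisimilar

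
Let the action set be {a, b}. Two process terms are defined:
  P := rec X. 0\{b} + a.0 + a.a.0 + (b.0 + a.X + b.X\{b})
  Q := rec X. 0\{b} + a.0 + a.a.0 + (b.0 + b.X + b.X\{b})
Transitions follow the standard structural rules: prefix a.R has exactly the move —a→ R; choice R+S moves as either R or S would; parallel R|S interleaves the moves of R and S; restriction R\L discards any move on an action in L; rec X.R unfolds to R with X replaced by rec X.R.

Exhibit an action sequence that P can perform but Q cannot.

ab

LTS(P): 6 reachable states
  p0 = rec X. 0\{b} + a.0 + a.a.0 + (b.0 + a.X + b.X\{b}) has moves —a→ p0, —a→ p1, —a→ p2, —b→ p1, —b→ p3
  p1 = 0 has moves (no moves)
  p2 = a.0 has moves —a→ p1
  p3 = (rec X. 0\{b} + a.0 + a.a.0 + (b.0 + a.X + b.X\{b}))\{b} has moves —a→ p3, —a→ p4, —a→ p5
  p4 = (a.0)\{b} has moves —a→ p5
  p5 = 0\{b} has moves (no moves)
LTS(Q): 6 reachable states
  q0 = rec X. 0\{b} + a.0 + a.a.0 + (b.0 + b.X + b.X\{b}) has moves —a→ q1, —a→ q2, —b→ q0, —b→ q1, —b→ q3
  q1 = 0 has moves (no moves)
  q2 = a.0 has moves —a→ q1
  q3 = (rec X. 0\{b} + a.0 + a.a.0 + (b.0 + b.X + b.X\{b}))\{b} has moves —a→ q4, —a→ q5
  q4 = (a.0)\{b} has moves —a→ q5
  q5 = 0\{b} has moves (no moves)
Run σ = ⟨ab⟩ on P: start {p0}
  [1] a ⇒ {p0, p1, p2}
  [2] b ⇒ {p1, p3}
  P completes σ.
Run σ = ⟨ab⟩ on Q: start {q0}
  [1] a ⇒ {q1, q2}
  [2] b ⇒ ∅ (Q stuck)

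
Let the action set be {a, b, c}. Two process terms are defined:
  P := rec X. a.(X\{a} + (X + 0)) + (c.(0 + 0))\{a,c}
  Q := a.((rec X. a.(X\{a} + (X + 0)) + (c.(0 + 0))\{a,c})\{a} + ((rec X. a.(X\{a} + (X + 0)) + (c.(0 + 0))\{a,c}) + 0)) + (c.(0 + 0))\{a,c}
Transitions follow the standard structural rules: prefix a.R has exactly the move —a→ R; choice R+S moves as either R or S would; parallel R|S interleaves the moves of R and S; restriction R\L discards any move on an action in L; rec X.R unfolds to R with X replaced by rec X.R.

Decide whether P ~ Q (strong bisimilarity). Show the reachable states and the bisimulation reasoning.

P ~ Q

Reachable graph of P (2 states):
  s0 = rec X. a.(X\{a} + (X + 0)) + (c.(0 + 0))\{a,c} | -a-> s1
  s1 = (rec X. a.(X\{a} + (X + 0)) + (c.(0 + 0))\{a,c})\{a} + ((rec X. a.(X\{a} + (X + 0)) + (c.(0 + 0))\{a,c}) + 0) | -a-> s1
Reachable graph of Q (2 states):
  t0 = a.((rec X. a.(X\{a} + (X + 0)) + (c.(0 + 0))\{a,c})\{a} + ((rec X. a.(X\{a} + (X + 0)) + (c.(0 + 0))\{a,c}) + 0)) + (c.(0 + 0))\{a,c} | -a-> t1
  t1 = (rec X. a.(X\{a} + (X + 0)) + (c.(0 + 0))\{a,c})\{a} + ((rec X. a.(X\{a} + (X + 0)) + (c.(0 + 0))\{a,c}) + 0) | -a-> t1
Coarsest stable partition (strong bisimilarity classes):
  B0 = {s0, s1, t0, t1}
s0 ∈ B0, t0 ∈ B0 → same block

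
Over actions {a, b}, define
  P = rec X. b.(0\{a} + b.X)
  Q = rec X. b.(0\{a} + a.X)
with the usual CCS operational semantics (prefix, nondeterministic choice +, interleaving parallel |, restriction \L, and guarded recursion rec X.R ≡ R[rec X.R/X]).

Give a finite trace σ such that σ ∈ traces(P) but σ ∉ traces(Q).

LTS(P): 2 reachable states
  u0 = rec X. b.(0\{a} + b.X) | —b→ u1
  u1 = 0\{a} + b.(rec X. b.(0\{a} + b.X)) | —b→ u0
LTS(Q): 2 reachable states
  v0 = rec X. b.(0\{a} + a.X) | —b→ v1
  v1 = 0\{a} + a.(rec X. b.(0\{a} + a.X)) | —a→ v0
Trace ⟨bb⟩ through P, begin at {u0}:
  [1] b ⇒ {u1}
  [2] b ⇒ {u0}
  ✓ P
Trace ⟨bb⟩ through Q, begin at {v0}:
  [1] b ⇒ {v1}
  [2] b ⇒ ∅ (Q stuck)

bb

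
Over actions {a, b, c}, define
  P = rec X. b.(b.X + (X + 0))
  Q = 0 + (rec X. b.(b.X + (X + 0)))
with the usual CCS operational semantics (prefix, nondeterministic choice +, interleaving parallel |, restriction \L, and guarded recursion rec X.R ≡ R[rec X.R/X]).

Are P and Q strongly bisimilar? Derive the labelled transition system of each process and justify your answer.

LTS(P): 2 reachable states
  u0 = rec X. b.(b.X + (X + 0)) → —b→ u1
  u1 = b.(rec X. b.(b.X + (X + 0))) + ((rec X. b.(b.X + (X + 0))) + 0) → —b→ u0, —b→ u1
LTS(Q): 3 reachable states
  v0 = 0 + (rec X. b.(b.X + (X + 0))) → —b→ v1
  v1 = b.(rec X. b.(b.X + (X + 0))) + ((rec X. b.(b.X + (X + 0))) + 0) → —b→ v1, —b→ v2
  v2 = rec X. b.(b.X + (X + 0)) → —b→ v1
Partition-refinement fixed point:
  B0 = {u0, u1, v0, v1, v2}
u0 ∈ B0, v0 ∈ B0 → same block

bisimilar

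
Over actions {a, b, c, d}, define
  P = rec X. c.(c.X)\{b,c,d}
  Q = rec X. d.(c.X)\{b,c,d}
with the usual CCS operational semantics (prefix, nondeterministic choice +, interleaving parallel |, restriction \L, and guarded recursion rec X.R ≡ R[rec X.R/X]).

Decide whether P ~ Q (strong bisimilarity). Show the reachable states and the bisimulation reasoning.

P's transition system — 2 states:
  u0 = rec X. c.(c.X)\{b,c,d} | -c-> u1
  u1 = (c.(rec X. c.(c.X)\{b,c,d}))\{b,c,d} | stopped
Q's transition system — 2 states:
  v0 = rec X. d.(c.X)\{b,c,d} | -d-> v1
  v1 = (c.(rec X. d.(c.X)\{b,c,d}))\{b,c,d} | stopped
Coarsest stable partition (strong bisimilarity classes):
  B0 = {u0}
  B1 = {u1, v1}
  B2 = {v0}
u0 ∈ B0, v0 ∈ B2 → different blocks

NO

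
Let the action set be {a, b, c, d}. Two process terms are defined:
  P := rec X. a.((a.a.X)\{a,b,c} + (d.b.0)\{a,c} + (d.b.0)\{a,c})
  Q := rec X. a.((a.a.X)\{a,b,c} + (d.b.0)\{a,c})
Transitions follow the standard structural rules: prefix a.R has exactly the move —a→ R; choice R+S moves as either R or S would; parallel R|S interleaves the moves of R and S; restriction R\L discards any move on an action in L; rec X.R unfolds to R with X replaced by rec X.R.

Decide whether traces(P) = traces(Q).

LTS(P): 4 reachable states
  p0 = rec X. a.((a.a.X)\{a,b,c} + (d.b.0)\{a,c} + (d.b.0)\{a,c}) | --a--▸ p1
  p1 = (a.a.(rec X. a.((a.a.X)\{a,b,c} + (d.b.0)\{a,c} + (d.b.0)\{a,c})))\{a,b,c} + (d.b.0)\{a,c} + (d.b.0)\{a,c} | --d--▸ p2
  p2 = (b.0)\{a,c} | --b--▸ p3
  p3 = 0\{a,c} | ·
LTS(Q): 4 reachable states
  q0 = rec X. a.((a.a.X)\{a,b,c} + (d.b.0)\{a,c}) | --a--▸ q1
  q1 = (a.a.(rec X. a.((a.a.X)\{a,b,c} + (d.b.0)\{a,c})))\{a,b,c} + (d.b.0)\{a,c} | --d--▸ q2
  q2 = (b.0)\{a,c} | --b--▸ q3
  q3 = 0\{a,c} | ·
Bisimilarity quotient blocks:
  B0 = {p0, q0}
  B1 = {p1, q1}
  B2 = {p2, q2}
  B3 = {p3, q3}
p0 ∈ B0, q0 ∈ B0 → same block
Bisimilar ⇒ trace-equivalent.

YES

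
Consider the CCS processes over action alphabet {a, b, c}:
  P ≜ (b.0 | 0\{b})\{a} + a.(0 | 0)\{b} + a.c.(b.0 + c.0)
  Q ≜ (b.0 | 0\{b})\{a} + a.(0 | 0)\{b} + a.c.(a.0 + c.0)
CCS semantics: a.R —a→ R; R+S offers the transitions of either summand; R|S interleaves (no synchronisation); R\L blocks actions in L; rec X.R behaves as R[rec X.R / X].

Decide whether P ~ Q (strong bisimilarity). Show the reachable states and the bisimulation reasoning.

P's transition system — 6 states:
  s0 = (b.0 | 0\{b})\{a} + a.(0 | 0)\{b} + a.c.(b.0 + c.0) | -a-> s1, -a-> s2, -b-> s3
  s1 = (0 | 0)\{b} | (no moves)
  s2 = c.(b.0 + c.0) | -c-> s4
  s3 = (0 | 0\{b})\{a} | (no moves)
  s4 = b.0 + c.0 | -b-> s5, -c-> s5
  s5 = 0 | (no moves)
Q's transition system — 6 states:
  t0 = (b.0 | 0\{b})\{a} + a.(0 | 0)\{b} + a.c.(a.0 + c.0) | -a-> t1, -a-> t2, -b-> t3
  t1 = (0 | 0)\{b} | (no moves)
  t2 = c.(a.0 + c.0) | -c-> t4
  t3 = (0 | 0\{b})\{a} | (no moves)
  t4 = a.0 + c.0 | -a-> t5, -c-> t5
  t5 = 0 | (no moves)
Coarsest stable partition (strong bisimilarity classes):
  B0 = {s0}
  B1 = {s1, s3, s5, t1, t3, t5}
  B2 = {s2}
  B3 = {s4}
  B4 = {t0}
  B5 = {t2}
  B6 = {t4}
s0 ∈ B0, t0 ∈ B4 → different blocks

NO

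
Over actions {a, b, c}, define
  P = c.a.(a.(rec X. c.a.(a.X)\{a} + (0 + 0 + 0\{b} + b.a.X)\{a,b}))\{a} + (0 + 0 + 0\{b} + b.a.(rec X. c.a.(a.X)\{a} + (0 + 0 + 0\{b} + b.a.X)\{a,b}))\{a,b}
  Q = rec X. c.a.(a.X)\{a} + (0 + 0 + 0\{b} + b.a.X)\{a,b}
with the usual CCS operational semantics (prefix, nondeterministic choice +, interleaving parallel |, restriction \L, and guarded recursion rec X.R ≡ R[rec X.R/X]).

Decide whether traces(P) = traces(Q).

LTS(P): 3 reachable states
  m0 = c.a.(a.(rec X. c.a.(a.X)\{a} + (0 + 0 + 0\{b} + b.a.X)\{a,b}))\{a} + (0 + 0 + 0\{b} + b.a.(rec X. c.a.(a.X)\{a} + (0 + 0 + 0\{b} + b.a.X)\{a,b}))\{a,b} | —c→ m1
  m1 = a.(a.(rec X. c.a.(a.X)\{a} + (0 + 0 + 0\{b} + b.a.X)\{a,b}))\{a} | —a→ m2
  m2 = (a.(rec X. c.a.(a.X)\{a} + (0 + 0 + 0\{b} + b.a.X)\{a,b}))\{a} | ∅
LTS(Q): 3 reachable states
  n0 = rec X. c.a.(a.X)\{a} + (0 + 0 + 0\{b} + b.a.X)\{a,b} | —c→ n1
  n1 = a.(a.(rec X. c.a.(a.X)\{a} + (0 + 0 + 0\{b} + b.a.X)\{a,b}))\{a} | —a→ n2
  n2 = (a.(rec X. c.a.(a.X)\{a} + (0 + 0 + 0\{b} + b.a.X)\{a,b}))\{a} | ∅
Partition-refinement fixed point:
  B0 = {m0, n0}
  B1 = {m1, n1}
  B2 = {m2, n2}
m0 ∈ B0, n0 ∈ B0 → same block
Bisimilar ⇒ trace-equivalent.

trace-equivalent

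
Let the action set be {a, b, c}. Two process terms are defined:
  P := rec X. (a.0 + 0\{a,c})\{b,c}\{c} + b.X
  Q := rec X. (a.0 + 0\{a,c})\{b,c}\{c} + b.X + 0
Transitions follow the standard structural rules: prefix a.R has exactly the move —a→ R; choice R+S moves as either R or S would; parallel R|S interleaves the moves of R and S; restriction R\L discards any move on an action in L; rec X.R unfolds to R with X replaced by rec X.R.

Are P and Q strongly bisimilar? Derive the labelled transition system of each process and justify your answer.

LTS(P): 2 reachable states
  p0 = rec X. (a.0 + 0\{a,c})\{b,c}\{c} + b.X ⊢ —a→ p1, —b→ p0
  p1 = 0\{b,c}\{c} ⊢ ·
LTS(Q): 2 reachable states
  q0 = rec X. (a.0 + 0\{a,c})\{b,c}\{c} + b.X + 0 ⊢ —a→ q1, —b→ q0
  q1 = 0\{b,c}\{c} ⊢ ·
Bisimilarity quotient blocks:
  B0 = {p0, q0}
  B1 = {p1, q1}
p0 ∈ B0, q0 ∈ B0 → same block

bisimilar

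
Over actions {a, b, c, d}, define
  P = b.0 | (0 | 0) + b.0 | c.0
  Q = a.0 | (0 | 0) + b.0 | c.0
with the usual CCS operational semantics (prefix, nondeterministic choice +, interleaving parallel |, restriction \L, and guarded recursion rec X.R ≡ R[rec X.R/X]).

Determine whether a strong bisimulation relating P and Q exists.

P ≁ Q

P's transition system — 5 states:
  s0 = b.0 | (0 | 0) + b.0 | c.0 → -b-> s1, -b-> s2, -c-> s3
  s1 = 0 | (0 | 0) → ·
  s2 = 0 | c.0 → -c-> s4
  s3 = b.0 | 0 → -b-> s4
  s4 = 0 | 0 → ·
Q's transition system — 5 states:
  t0 = a.0 | (0 | 0) + b.0 | c.0 → -a-> t1, -b-> t2, -c-> t3
  t1 = 0 | (0 | 0) → ·
  t2 = 0 | c.0 → -c-> t4
  t3 = b.0 | 0 → -b-> t4
  t4 = 0 | 0 → ·
Bisimilarity quotient blocks:
  B0 = {s0}
  B1 = {s1, s4, t1, t4}
  B2 = {s2, t2}
  B3 = {s3, t3}
  B4 = {t0}
s0 ∈ B0, t0 ∈ B4 → different blocks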